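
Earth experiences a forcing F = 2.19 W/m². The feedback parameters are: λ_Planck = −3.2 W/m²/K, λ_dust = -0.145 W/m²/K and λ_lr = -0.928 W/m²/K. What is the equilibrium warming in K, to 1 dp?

0.5 K

Net feedback parameter λ = (−3.2) + (-0.145) + (-0.928) = -4.273 W/m²/K.
ΔT = −F/λ = −2.19/(-4.273) = 0.5 K.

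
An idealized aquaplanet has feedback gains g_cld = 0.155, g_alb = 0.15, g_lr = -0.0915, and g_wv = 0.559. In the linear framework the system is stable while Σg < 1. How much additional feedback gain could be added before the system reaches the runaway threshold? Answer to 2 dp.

Current total gain = 0.155 + 0.15 − 0.0915 + 0.559 = 0.7725.
Margin to runaway = 1 − 0.7725 = 0.23.

0.23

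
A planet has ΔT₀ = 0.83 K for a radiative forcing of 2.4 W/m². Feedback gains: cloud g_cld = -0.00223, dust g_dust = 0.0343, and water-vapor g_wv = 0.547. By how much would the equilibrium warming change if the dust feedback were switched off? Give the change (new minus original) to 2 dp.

Original: g = 0.57907, ΔT = 0.83/(1−0.57907) = 1.9718 K.
Without dust: g' = 0.54477, ΔT' = 0.83/(1−0.54477) = 1.8233 K.
Change = 1.8233 − 1.9718 = -0.15 K.

-0.15 K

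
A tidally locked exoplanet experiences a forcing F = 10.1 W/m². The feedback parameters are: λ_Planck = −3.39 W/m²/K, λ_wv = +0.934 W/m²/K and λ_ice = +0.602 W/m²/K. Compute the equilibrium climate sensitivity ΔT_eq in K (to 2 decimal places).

5.45 K

Net feedback parameter λ = (−3.39) + (+0.934) + (+0.602) = -1.854 W/m²/K.
ΔT = −F/λ = −10.1/(-1.854) = 5.45 K.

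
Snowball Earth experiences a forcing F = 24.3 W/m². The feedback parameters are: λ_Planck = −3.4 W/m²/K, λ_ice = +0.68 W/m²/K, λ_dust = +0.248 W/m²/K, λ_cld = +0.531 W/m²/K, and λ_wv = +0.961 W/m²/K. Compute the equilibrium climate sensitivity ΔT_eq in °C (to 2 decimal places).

24.80 °C

Net feedback parameter λ = (−3.4) + (+0.68) + (+0.248) + (+0.531) + (+0.961) = -0.98 W/m²/K.
ΔT = −F/λ = −24.3/(-0.98) = 24.80 °C.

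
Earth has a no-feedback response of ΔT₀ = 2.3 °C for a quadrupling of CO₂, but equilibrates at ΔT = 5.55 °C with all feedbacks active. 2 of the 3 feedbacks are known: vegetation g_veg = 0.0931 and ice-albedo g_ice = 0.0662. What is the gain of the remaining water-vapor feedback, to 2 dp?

Amplification A = ΔT/ΔT₀ = 5.55/2.3 = 2.413.
Total gain g = 1 − 1/A = 1 − 1/2.413 = 0.5856.
Known gains sum to 0.0931 + 0.0662 = 0.1593.
g_wv = 0.5856 − 0.1593 = 0.43.

0.43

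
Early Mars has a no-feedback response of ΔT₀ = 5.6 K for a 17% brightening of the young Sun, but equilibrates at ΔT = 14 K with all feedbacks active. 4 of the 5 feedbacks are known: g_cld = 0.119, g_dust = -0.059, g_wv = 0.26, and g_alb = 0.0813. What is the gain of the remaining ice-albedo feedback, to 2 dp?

0.20

Amplification A = ΔT/ΔT₀ = 14/5.6 = 2.5.
Total gain g = 1 − 1/A = 1 − 1/2.5 = 0.6.
Known gains sum to 0.119 − 0.059 + 0.26 + 0.0813 = 0.4013.
g_ice = 0.6 − 0.4013 = 0.20.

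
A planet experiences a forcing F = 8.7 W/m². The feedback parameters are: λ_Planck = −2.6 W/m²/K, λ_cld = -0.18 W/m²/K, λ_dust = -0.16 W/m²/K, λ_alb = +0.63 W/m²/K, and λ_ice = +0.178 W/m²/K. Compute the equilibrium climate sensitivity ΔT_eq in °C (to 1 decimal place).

Net feedback parameter λ = (−2.6) + (-0.18) + (-0.16) + (+0.63) + (+0.178) = -2.132 W/m²/K.
ΔT = −F/λ = −8.7/(-2.132) = 4.1 °C.

4.1 °C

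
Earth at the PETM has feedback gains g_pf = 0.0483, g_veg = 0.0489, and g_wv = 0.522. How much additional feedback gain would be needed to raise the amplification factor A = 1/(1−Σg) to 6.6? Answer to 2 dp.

Current total gain = 0.6192.
Target gain for A = 6.6: g* = 1 − 1/6.6 = 0.8485.
Additional gain needed = 0.8485 − 0.6192 = 0.23.

0.23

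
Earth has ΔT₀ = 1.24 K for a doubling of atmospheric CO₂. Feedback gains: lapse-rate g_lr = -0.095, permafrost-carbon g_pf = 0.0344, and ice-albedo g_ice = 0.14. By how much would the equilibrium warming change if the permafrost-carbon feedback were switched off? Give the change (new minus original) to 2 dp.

Original: g = 0.0794, ΔT = 1.24/(1−0.0794) = 1.3469 K.
Without permafrost-carbon: g' = 0.045, ΔT' = 1.24/(1−0.045) = 1.2984 K.
Change = 1.2984 − 1.3469 = -0.05 K.

-0.05 K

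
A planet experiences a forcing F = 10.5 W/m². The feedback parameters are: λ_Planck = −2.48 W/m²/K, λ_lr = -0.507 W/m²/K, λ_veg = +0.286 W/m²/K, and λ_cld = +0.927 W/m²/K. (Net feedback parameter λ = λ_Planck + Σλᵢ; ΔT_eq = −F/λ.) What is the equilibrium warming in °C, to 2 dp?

Net feedback parameter λ = (−2.48) + (-0.507) + (+0.286) + (+0.927) = -1.774 W/m²/K.
ΔT = −F/λ = −10.5/(-1.774) = 5.92 °C.

5.92 °C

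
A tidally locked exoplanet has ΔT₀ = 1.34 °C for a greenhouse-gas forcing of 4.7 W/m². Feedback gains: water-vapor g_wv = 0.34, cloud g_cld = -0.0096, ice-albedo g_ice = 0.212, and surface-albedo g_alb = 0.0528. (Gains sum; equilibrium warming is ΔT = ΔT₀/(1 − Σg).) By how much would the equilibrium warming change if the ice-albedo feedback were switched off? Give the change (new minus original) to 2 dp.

-1.14 °C

Original: g = 0.5952, ΔT = 1.34/(1−0.5952) = 3.3103 °C.
Without ice-albedo: g' = 0.3832, ΔT' = 1.34/(1−0.3832) = 2.1725 °C.
Change = 2.1725 − 3.3103 = -1.14 °C.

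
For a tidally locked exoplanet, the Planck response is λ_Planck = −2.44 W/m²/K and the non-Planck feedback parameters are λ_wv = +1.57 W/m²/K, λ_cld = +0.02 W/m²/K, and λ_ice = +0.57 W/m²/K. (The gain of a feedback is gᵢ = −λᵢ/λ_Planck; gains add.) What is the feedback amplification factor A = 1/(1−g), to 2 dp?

Convert to gains: g_wv = 1.57/2.44 = 0.6434; g_cld = 0.02/2.44 = 0.008197; g_ice = 0.57/2.44 = 0.2336.
Total gain g = 0.885197.
A = 1/(1 − 0.885197) = 8.71.

8.71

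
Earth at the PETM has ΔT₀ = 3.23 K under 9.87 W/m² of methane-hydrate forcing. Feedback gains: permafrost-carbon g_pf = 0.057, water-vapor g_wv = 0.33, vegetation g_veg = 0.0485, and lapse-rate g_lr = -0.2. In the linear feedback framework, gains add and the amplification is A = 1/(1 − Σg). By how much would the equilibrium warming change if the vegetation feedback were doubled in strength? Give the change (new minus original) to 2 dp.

Original: g = 0.2355, ΔT = 3.23/(1−0.2355) = 4.2250 K.
With doubled vegetation: g' = 0.284, ΔT' = 3.23/(1−0.284) = 4.5112 K.
Change = 4.5112 − 4.2250 = 0.29 K.

0.29 K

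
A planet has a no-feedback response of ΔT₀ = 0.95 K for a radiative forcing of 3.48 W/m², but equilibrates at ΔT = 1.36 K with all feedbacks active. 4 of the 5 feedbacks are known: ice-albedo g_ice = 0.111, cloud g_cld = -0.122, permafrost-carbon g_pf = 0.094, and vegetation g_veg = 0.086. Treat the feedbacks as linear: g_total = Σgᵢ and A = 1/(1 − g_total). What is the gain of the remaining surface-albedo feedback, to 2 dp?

0.13

Amplification A = ΔT/ΔT₀ = 1.36/0.95 = 1.432.
Total gain g = 1 − 1/A = 1 − 1/1.432 = 0.3017.
Known gains sum to 0.111 − 0.122 + 0.094 + 0.086 = 0.169.
g_alb = 0.3017 − 0.169 = 0.13.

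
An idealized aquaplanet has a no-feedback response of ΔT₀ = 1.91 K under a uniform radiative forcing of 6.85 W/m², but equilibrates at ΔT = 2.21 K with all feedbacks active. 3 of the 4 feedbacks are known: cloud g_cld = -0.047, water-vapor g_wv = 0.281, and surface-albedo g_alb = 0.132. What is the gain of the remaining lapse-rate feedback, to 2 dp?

-0.23

Amplification A = ΔT/ΔT₀ = 2.21/1.91 = 1.157.
Total gain g = 1 − 1/A = 1 − 1/1.157 = 0.1357.
Known gains sum to -0.047 + 0.281 + 0.132 = 0.366.
g_lr = 0.1357 − 0.366 = -0.23.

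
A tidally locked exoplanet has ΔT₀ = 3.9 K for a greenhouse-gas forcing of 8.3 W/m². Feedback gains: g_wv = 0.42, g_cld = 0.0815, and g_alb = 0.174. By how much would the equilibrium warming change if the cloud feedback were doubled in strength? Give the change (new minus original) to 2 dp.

4.03 K

Original: g = 0.6755, ΔT = 3.9/(1−0.6755) = 12.0185 K.
With doubled cloud: g' = 0.757, ΔT' = 3.9/(1−0.757) = 16.0494 K.
Change = 16.0494 − 12.0185 = 4.03 K.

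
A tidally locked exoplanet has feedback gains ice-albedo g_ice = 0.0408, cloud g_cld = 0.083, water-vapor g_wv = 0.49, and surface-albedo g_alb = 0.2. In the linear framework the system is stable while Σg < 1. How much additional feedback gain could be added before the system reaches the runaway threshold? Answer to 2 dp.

0.19

Current total gain = 0.0408 + 0.083 + 0.49 + 0.2 = 0.8138.
Margin to runaway = 1 − 0.8138 = 0.19.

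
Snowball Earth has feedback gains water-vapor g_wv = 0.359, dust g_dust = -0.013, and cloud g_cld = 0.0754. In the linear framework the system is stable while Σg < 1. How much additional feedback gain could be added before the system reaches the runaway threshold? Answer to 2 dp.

0.58

Current total gain = 0.359 − 0.013 + 0.0754 = 0.4214.
Margin to runaway = 1 − 0.4214 = 0.58.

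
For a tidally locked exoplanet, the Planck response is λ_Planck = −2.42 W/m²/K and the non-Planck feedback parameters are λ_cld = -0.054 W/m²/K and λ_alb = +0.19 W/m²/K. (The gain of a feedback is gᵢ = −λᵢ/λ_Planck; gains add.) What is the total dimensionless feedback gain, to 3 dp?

Convert to gains: g_cld = -0.054/2.42 = -0.02231; g_alb = 0.19/2.42 = 0.07851.
Total gain g = 0.0562.

0.056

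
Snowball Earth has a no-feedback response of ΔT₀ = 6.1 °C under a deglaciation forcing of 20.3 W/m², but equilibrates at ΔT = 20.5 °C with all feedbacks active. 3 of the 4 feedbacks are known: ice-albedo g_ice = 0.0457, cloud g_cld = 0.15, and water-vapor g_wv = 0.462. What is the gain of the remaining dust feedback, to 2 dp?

Amplification A = ΔT/ΔT₀ = 20.5/6.1 = 3.361.
Total gain g = 1 − 1/A = 1 − 1/3.361 = 0.7025.
Known gains sum to 0.0457 + 0.15 + 0.462 = 0.6577.
g_dust = 0.7025 − 0.6577 = 0.04.

0.04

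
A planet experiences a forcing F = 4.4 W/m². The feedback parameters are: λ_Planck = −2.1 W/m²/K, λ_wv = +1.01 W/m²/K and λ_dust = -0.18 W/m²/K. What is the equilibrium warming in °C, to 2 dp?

Net feedback parameter λ = (−2.1) + (+1.01) + (-0.18) = -1.27 W/m²/K.
ΔT = −F/λ = −4.4/(-1.27) = 3.46 °C.

3.46 °C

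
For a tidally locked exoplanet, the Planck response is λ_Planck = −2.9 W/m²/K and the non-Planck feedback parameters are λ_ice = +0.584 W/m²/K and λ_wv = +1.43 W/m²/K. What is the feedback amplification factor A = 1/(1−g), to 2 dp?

3.27

Convert to gains: g_ice = 0.584/2.9 = 0.2014; g_wv = 1.43/2.9 = 0.4931.
Total gain g = 0.6945.
A = 1/(1 − 0.6945) = 3.27.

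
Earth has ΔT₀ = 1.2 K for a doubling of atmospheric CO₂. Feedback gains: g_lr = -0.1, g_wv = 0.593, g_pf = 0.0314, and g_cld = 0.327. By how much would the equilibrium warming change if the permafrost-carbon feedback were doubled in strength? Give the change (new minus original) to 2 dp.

2.16 K

Original: g = 0.8514, ΔT = 1.2/(1−0.8514) = 8.0754 K.
With doubled permafrost-carbon: g' = 0.8828, ΔT' = 1.2/(1−0.8828) = 10.2389 K.
Change = 10.2389 − 8.0754 = 2.16 K.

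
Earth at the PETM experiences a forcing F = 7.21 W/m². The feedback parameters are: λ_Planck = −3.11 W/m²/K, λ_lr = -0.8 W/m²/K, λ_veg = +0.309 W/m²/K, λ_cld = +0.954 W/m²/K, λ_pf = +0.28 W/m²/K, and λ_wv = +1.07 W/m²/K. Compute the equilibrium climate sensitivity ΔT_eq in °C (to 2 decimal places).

5.56 °C

Net feedback parameter λ = (−3.11) + (-0.8) + (+0.309) + (+0.954) + (+0.28) + (+1.07) = -1.297 W/m²/K.
ΔT = −F/λ = −7.21/(-1.297) = 5.56 °C.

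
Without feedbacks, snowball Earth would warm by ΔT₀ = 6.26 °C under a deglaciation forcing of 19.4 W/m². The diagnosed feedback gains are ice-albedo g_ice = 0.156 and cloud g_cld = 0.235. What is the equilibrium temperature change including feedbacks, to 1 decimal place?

Total gain g = 0.156 + 0.235 = 0.391.
Amplification A = 1/(1 − 0.391) = 1.642.
ΔT = 6.26 × 1.642 = 10.3 °C.

10.3 °C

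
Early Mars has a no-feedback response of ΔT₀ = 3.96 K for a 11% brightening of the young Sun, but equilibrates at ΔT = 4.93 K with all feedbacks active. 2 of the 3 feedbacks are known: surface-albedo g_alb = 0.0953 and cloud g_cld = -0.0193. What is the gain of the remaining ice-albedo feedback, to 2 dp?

0.12

Amplification A = ΔT/ΔT₀ = 4.93/3.96 = 1.245.
Total gain g = 1 − 1/A = 1 − 1/1.245 = 0.1968.
Known gains sum to 0.0953 − 0.0193 = 0.076.
g_ice = 0.1968 − 0.076 = 0.12.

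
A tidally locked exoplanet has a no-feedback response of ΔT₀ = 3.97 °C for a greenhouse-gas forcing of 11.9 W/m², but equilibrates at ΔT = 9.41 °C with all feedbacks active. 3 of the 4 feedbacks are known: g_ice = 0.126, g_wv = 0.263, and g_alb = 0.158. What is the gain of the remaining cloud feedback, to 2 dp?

0.03

Amplification A = ΔT/ΔT₀ = 9.41/3.97 = 2.37.
Total gain g = 1 − 1/A = 1 − 1/2.37 = 0.5781.
Known gains sum to 0.126 + 0.263 + 0.158 = 0.547.
g_cld = 0.5781 − 0.547 = 0.03.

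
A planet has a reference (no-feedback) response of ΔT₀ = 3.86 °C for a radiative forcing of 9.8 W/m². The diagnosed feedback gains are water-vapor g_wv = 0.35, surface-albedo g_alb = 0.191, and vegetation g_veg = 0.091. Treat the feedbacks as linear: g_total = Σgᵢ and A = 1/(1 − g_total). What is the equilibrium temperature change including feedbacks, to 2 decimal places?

10.49 °C

Total gain g = 0.35 + 0.191 + 0.091 = 0.632.
Amplification A = 1/(1 − 0.632) = 2.717.
ΔT = 3.86 × 2.717 = 10.49 °C.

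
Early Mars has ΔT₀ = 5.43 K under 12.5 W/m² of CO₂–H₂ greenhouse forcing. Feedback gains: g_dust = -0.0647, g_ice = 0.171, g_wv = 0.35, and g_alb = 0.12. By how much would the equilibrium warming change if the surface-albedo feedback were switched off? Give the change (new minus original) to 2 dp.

-2.83 K

Original: g = 0.5763, ΔT = 5.43/(1−0.5763) = 12.8157 K.
Without surface-albedo: g' = 0.4563, ΔT' = 5.43/(1−0.4563) = 9.9871 K.
Change = 9.9871 − 12.8157 = -2.83 K.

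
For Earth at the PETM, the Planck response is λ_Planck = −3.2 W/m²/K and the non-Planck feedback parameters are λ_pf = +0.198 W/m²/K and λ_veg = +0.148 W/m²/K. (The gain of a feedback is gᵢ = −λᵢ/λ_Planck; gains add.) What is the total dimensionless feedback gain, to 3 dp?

0.108

Convert to gains: g_pf = 0.198/3.2 = 0.06187; g_veg = 0.148/3.2 = 0.04625.
Total gain g = 0.10812.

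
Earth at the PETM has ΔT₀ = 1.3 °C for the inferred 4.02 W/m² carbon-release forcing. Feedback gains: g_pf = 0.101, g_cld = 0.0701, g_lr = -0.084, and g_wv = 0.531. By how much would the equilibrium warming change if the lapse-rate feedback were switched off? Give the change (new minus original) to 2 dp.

Original: g = 0.6181, ΔT = 1.3/(1−0.6181) = 3.4040 °C.
Without lapse-rate: g' = 0.7021, ΔT' = 1.3/(1−0.7021) = 4.3639 °C.
Change = 4.3639 − 3.4040 = 0.96 °C.

0.96 °C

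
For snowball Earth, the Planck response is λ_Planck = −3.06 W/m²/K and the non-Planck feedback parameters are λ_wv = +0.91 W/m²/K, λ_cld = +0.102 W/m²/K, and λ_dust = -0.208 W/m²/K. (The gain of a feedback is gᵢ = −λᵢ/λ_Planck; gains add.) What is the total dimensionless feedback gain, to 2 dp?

Convert to gains: g_wv = 0.91/3.06 = 0.2974; g_cld = 0.102/3.06 = 0.03333; g_dust = -0.208/3.06 = -0.06797.
Total gain g = 0.26276.

0.26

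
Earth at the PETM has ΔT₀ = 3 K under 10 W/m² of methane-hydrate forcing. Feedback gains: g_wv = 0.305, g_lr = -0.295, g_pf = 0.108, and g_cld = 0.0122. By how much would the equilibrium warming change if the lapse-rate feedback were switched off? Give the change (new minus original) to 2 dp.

Original: g = 0.1302, ΔT = 3/(1−0.1302) = 3.4491 K.
Without lapse-rate: g' = 0.4252, ΔT' = 3/(1−0.4252) = 5.2192 K.
Change = 5.2192 − 3.4491 = 1.77 K.

1.77 K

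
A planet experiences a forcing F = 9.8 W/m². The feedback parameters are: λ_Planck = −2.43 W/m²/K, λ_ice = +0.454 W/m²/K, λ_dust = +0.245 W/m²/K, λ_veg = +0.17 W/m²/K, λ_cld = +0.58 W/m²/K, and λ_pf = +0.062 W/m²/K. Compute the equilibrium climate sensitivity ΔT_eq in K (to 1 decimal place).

Net feedback parameter λ = (−2.43) + (+0.454) + (+0.245) + (+0.17) + (+0.58) + (+0.062) = -0.919 W/m²/K.
ΔT = −F/λ = −9.8/(-0.919) = 10.7 K.

10.7 K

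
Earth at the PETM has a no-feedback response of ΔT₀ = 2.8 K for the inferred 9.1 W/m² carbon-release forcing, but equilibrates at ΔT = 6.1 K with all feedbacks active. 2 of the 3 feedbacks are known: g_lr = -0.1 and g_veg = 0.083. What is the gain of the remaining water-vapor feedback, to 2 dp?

0.56

Amplification A = ΔT/ΔT₀ = 6.1/2.8 = 2.179.
Total gain g = 1 − 1/A = 1 − 1/2.179 = 0.5411.
Known gains sum to -0.1 + 0.083 = -0.017.
g_wv = 0.5411 + 0.017 = 0.56.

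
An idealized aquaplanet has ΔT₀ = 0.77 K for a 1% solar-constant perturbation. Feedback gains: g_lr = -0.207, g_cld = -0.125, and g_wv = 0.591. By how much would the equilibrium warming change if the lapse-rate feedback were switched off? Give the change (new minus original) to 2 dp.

Original: g = 0.259, ΔT = 0.77/(1−0.259) = 1.0391 K.
Without lapse-rate: g' = 0.466, ΔT' = 0.77/(1−0.466) = 1.4419 K.
Change = 1.4419 − 1.0391 = 0.40 K.

0.40 K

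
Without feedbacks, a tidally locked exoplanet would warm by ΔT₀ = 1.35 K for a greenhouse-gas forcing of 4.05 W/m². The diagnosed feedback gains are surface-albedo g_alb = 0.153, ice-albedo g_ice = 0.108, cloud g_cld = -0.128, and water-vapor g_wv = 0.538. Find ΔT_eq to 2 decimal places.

Total gain g = 0.153 + 0.108 − 0.128 + 0.538 = 0.671.
Amplification A = 1/(1 − 0.671) = 3.04.
ΔT = 1.35 × 3.04 = 4.10 K.

4.10 K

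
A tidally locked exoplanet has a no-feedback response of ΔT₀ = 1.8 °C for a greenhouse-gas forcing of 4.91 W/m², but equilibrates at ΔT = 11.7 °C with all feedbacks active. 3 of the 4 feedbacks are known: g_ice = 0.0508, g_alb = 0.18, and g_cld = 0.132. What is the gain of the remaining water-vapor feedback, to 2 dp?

Amplification A = ΔT/ΔT₀ = 11.7/1.8 = 6.5.
Total gain g = 1 − 1/A = 1 − 1/6.5 = 0.8462.
Known gains sum to 0.0508 + 0.18 + 0.132 = 0.3628.
g_wv = 0.8462 − 0.3628 = 0.48.

0.48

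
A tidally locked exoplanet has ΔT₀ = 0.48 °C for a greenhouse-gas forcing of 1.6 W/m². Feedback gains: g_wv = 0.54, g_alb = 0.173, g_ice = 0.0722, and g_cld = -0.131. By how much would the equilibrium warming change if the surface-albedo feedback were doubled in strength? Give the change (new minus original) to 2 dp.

Original: g = 0.6542, ΔT = 0.48/(1−0.6542) = 1.3881 °C.
With doubled surface-albedo: g' = 0.8272, ΔT' = 0.48/(1−0.8272) = 2.7778 °C.
Change = 2.7778 − 1.3881 = 1.39 °C.

1.39 °C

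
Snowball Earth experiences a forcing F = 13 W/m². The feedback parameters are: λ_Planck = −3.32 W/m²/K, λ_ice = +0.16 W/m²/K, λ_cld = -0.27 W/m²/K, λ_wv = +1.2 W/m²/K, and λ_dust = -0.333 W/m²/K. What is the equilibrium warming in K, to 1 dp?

5.1 K

Net feedback parameter λ = (−3.32) + (+0.16) + (-0.27) + (+1.2) + (-0.333) = -2.563 W/m²/K.
ΔT = −F/λ = −13/(-2.563) = 5.1 K.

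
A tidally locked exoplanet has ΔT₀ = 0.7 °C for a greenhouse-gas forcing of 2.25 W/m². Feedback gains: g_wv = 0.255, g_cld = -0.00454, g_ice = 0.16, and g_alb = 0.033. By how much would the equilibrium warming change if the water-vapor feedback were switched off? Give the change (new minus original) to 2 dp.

Original: g = 0.44346, ΔT = 0.7/(1−0.44346) = 1.2578 °C.
Without water-vapor: g' = 0.18846, ΔT' = 0.7/(1−0.18846) = 0.8626 °C.
Change = 0.8626 − 1.2578 = -0.40 °C.

-0.40 °C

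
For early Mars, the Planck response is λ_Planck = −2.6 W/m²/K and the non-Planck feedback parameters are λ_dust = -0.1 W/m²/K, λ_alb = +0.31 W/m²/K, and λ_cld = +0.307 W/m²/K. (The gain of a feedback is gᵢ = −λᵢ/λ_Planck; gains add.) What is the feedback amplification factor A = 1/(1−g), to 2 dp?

1.25

Convert to gains: g_dust = -0.1/2.6 = -0.03846; g_alb = 0.31/2.6 = 0.1192; g_cld = 0.307/2.6 = 0.1181.
Total gain g = 0.19884.
A = 1/(1 − 0.19884) = 1.25.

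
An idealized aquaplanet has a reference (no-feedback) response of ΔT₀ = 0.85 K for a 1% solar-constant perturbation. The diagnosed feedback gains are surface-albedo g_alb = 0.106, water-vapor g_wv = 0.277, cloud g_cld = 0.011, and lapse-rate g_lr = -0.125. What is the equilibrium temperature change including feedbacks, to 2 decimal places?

Total gain g = 0.106 + 0.277 + 0.011 − 0.125 = 0.269.
Amplification A = 1/(1 − 0.269) = 1.368.
ΔT = 0.85 × 1.368 = 1.16 K.

1.16 K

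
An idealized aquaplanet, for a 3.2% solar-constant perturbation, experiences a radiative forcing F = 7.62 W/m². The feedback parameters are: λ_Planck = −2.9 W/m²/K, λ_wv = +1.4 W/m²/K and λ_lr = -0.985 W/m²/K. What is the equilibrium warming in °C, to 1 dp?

Net feedback parameter λ = (−2.9) + (+1.4) + (-0.985) = -2.485 W/m²/K.
ΔT = −F/λ = −7.62/(-2.485) = 3.1 °C.

3.1 °C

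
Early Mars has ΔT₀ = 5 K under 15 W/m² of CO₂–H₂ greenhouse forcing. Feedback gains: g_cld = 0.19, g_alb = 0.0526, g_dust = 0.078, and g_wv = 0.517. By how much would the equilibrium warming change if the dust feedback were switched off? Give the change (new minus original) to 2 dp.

Original: g = 0.8376, ΔT = 5/(1−0.8376) = 30.7882 K.
Without dust: g' = 0.7596, ΔT' = 5/(1−0.7596) = 20.7987 K.
Change = 20.7987 − 30.7882 = -9.99 K.

-9.99 K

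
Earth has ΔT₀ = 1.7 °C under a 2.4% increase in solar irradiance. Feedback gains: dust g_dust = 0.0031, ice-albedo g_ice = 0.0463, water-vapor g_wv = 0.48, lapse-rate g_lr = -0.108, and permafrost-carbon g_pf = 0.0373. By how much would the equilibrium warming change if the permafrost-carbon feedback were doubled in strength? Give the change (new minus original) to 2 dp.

0.23 °C

Original: g = 0.4587, ΔT = 1.7/(1−0.4587) = 3.1406 °C.
With doubled permafrost-carbon: g' = 0.496, ΔT' = 1.7/(1−0.496) = 3.3730 °C.
Change = 3.3730 − 3.1406 = 0.23 °C.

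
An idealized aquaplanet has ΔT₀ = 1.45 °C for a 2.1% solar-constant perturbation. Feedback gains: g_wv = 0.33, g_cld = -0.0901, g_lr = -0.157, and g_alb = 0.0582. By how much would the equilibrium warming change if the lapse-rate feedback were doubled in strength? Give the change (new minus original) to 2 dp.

-0.26 °C

Original: g = 0.1411, ΔT = 1.45/(1−0.1411) = 1.6882 °C.
With doubled lapse-rate: g' = -0.0159, ΔT' = 1.45/(1+0.0159) = 1.4273 °C.
Change = 1.4273 − 1.6882 = -0.26 °C.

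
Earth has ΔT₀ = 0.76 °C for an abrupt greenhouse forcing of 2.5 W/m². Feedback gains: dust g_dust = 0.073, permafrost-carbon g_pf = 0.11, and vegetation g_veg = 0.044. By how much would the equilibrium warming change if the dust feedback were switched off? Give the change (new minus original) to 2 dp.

Original: g = 0.227, ΔT = 0.76/(1−0.227) = 0.9832 °C.
Without dust: g' = 0.154, ΔT' = 0.76/(1−0.154) = 0.8983 °C.
Change = 0.8983 − 0.9832 = -0.08 °C.

-0.08 °C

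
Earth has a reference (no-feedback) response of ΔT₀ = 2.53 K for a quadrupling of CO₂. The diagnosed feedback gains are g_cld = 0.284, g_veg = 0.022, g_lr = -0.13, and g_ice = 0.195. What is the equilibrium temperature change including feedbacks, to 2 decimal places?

Total gain g = 0.284 + 0.022 − 0.13 + 0.195 = 0.371.
Amplification A = 1/(1 − 0.371) = 1.59.
ΔT = 2.53 × 1.59 = 4.02 K.

4.02 K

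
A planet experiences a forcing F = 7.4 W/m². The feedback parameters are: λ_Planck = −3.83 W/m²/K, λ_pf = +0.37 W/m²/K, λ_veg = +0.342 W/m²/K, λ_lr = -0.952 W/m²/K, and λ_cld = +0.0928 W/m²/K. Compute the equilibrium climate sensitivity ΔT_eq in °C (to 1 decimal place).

1.9 °C

Net feedback parameter λ = (−3.83) + (+0.37) + (+0.342) + (-0.952) + (+0.0928) = -3.9772 W/m²/K.
ΔT = −F/λ = −7.4/(-3.9772) = 1.9 °C.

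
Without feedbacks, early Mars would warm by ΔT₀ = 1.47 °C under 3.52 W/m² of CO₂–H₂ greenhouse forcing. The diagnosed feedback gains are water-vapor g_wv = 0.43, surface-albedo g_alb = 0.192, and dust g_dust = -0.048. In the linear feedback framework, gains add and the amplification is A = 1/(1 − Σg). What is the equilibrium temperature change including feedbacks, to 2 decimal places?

Total gain g = 0.43 + 0.192 − 0.048 = 0.574.
Amplification A = 1/(1 − 0.574) = 2.347.
ΔT = 1.47 × 2.347 = 3.45 °C.

3.45 °C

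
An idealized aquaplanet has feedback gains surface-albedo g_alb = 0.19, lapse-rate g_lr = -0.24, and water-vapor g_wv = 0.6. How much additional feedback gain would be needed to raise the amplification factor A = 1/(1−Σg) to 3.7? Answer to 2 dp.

Current total gain = 0.55.
Target gain for A = 3.7: g* = 1 − 1/3.7 = 0.7297.
Additional gain needed = 0.7297 − 0.55 = 0.18.

0.18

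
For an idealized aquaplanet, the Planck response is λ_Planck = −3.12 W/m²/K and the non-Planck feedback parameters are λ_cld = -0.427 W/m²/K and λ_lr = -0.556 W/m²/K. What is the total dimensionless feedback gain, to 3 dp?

-0.315

Convert to gains: g_cld = -0.427/3.12 = -0.1369; g_lr = -0.556/3.12 = -0.1782.
Total gain g = -0.3151.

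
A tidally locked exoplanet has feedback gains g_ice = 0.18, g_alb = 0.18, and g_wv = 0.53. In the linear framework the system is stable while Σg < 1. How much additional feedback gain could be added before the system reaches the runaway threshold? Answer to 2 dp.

Current total gain = 0.18 + 0.18 + 0.53 = 0.89.
Margin to runaway = 1 − 0.89 = 0.11.

0.11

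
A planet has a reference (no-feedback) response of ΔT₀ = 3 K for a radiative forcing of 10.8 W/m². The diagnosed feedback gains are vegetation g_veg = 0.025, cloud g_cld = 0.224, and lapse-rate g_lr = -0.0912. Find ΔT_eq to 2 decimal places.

3.56 K

Total gain g = 0.025 + 0.224 − 0.0912 = 0.1578.
Amplification A = 1/(1 − 0.1578) = 1.187.
ΔT = 3 × 1.187 = 3.56 K.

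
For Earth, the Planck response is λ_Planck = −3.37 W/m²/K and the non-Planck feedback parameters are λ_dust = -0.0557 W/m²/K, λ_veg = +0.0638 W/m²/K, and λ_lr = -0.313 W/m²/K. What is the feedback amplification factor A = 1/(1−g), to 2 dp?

0.92

Convert to gains: g_dust = -0.0557/3.37 = -0.01653; g_veg = 0.0638/3.37 = 0.01893; g_lr = -0.313/3.37 = -0.09288.
Total gain g = -0.09048.
A = 1/(1 + 0.09048) = 0.92.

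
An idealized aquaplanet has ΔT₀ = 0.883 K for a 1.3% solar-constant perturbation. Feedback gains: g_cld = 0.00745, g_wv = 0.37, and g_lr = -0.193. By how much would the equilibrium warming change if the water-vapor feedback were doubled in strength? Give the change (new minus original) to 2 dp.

0.90 K

Original: g = 0.18445, ΔT = 0.883/(1−0.18445) = 1.0827 K.
With doubled water-vapor: g' = 0.55445, ΔT' = 0.883/(1−0.55445) = 1.9818 K.
Change = 1.9818 − 1.0827 = 0.90 K.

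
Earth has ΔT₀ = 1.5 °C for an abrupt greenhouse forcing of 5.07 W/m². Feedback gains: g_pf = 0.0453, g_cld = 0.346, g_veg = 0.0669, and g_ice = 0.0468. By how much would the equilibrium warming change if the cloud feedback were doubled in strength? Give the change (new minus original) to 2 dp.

7.04 °C

Original: g = 0.505, ΔT = 1.5/(1−0.505) = 3.0303 °C.
With doubled cloud: g' = 0.851, ΔT' = 1.5/(1−0.851) = 10.0671 °C.
Change = 10.0671 − 3.0303 = 7.04 °C.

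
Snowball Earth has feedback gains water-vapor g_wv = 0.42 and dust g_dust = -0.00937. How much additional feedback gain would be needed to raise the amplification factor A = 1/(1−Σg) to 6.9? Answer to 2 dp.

Current total gain = 0.41063.
Target gain for A = 6.9: g* = 1 − 1/6.9 = 0.8551.
Additional gain needed = 0.8551 − 0.41063 = 0.44.

0.44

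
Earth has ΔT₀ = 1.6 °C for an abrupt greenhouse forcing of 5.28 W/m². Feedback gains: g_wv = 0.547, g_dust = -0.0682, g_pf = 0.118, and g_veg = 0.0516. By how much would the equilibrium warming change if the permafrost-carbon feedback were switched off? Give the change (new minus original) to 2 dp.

-1.14 °C

Original: g = 0.6484, ΔT = 1.6/(1−0.6484) = 4.5506 °C.
Without permafrost-carbon: g' = 0.5304, ΔT' = 1.6/(1−0.5304) = 3.4072 °C.
Change = 3.4072 − 4.5506 = -1.14 °C.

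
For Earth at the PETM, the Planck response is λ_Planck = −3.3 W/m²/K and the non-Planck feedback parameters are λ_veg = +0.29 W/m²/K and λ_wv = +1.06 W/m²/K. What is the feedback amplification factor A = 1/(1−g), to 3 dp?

1.692

Convert to gains: g_veg = 0.29/3.3 = 0.08788; g_wv = 1.06/3.3 = 0.3212.
Total gain g = 0.40908.
A = 1/(1 − 0.40908) = 1.692.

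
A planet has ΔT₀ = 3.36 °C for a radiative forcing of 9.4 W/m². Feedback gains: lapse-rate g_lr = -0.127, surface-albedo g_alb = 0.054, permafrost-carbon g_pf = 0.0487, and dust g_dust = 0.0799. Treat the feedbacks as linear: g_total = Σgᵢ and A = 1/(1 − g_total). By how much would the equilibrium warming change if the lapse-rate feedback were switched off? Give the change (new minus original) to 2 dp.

Original: g = 0.0556, ΔT = 3.36/(1−0.0556) = 3.5578 °C.
Without lapse-rate: g' = 0.1826, ΔT' = 3.36/(1−0.1826) = 4.1106 °C.
Change = 4.1106 − 3.5578 = 0.55 °C.

0.55 °C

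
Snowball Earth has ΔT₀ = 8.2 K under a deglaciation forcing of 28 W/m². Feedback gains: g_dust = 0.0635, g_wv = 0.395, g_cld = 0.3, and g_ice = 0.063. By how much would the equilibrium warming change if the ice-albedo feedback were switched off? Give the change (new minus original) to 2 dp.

-11.98 K

Original: g = 0.8215, ΔT = 8.2/(1−0.8215) = 45.9384 K.
Without ice-albedo: g' = 0.7585, ΔT' = 8.2/(1−0.7585) = 33.9545 K.
Change = 33.9545 − 45.9384 = -11.98 K.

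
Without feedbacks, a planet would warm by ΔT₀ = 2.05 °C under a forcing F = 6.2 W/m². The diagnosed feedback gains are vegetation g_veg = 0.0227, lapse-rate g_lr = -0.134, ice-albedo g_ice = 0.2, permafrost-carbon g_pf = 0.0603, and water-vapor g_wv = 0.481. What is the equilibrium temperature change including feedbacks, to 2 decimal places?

5.54 °C

Total gain g = 0.0227 − 0.134 + 0.2 + 0.0603 + 0.481 = 0.63.
Amplification A = 1/(1 − 0.63) = 2.703.
ΔT = 2.05 × 2.703 = 5.54 °C.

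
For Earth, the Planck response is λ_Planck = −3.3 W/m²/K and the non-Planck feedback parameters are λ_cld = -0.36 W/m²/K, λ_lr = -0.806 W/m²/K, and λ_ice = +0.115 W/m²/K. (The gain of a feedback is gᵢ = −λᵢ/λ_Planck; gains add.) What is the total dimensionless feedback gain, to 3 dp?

Convert to gains: g_cld = -0.36/3.3 = -0.1091; g_lr = -0.806/3.3 = -0.2442; g_ice = 0.115/3.3 = 0.03485.
Total gain g = -0.31845.

-0.318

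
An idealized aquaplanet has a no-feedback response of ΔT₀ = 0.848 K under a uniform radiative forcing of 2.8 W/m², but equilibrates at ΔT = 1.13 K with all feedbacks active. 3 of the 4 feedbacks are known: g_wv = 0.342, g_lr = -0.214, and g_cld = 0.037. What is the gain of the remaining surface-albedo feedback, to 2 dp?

0.08

Amplification A = ΔT/ΔT₀ = 1.13/0.848 = 1.333.
Total gain g = 1 − 1/A = 1 − 1/1.333 = 0.2498.
Known gains sum to 0.342 − 0.214 + 0.037 = 0.165.
g_alb = 0.2498 − 0.165 = 0.08.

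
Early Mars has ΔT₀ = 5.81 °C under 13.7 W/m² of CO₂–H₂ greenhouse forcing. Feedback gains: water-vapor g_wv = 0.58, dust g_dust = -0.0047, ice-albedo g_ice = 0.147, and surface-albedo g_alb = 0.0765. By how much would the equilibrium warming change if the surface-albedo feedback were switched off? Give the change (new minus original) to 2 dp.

Original: g = 0.7988, ΔT = 5.81/(1−0.7988) = 28.8767 °C.
Without surface-albedo: g' = 0.7223, ΔT' = 5.81/(1−0.7223) = 20.9219 °C.
Change = 20.9219 − 28.8767 = -7.95 °C.

-7.95 °C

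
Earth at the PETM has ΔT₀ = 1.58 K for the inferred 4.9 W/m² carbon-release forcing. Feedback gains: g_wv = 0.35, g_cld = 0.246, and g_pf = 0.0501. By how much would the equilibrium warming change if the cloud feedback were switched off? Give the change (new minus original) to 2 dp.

Original: g = 0.6461, ΔT = 1.58/(1−0.6461) = 4.4645 K.
Without cloud: g' = 0.4001, ΔT' = 1.58/(1−0.4001) = 2.6338 K.
Change = 2.6338 − 4.4645 = -1.83 K.

-1.83 K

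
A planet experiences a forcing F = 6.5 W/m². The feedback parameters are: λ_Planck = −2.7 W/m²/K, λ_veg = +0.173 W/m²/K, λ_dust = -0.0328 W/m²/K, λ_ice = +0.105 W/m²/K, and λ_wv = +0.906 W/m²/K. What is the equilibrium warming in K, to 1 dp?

4.2 K

Net feedback parameter λ = (−2.7) + (+0.173) + (-0.0328) + (+0.105) + (+0.906) = -1.5488 W/m²/K.
ΔT = −F/λ = −6.5/(-1.5488) = 4.2 K.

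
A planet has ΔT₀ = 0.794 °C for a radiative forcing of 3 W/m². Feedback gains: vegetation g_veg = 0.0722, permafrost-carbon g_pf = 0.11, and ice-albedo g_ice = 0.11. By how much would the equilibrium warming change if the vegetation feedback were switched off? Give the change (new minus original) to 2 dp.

Original: g = 0.2922, ΔT = 0.794/(1−0.2922) = 1.1218 °C.
Without vegetation: g' = 0.22, ΔT' = 0.794/(1−0.22) = 1.0179 °C.
Change = 1.0179 − 1.1218 = -0.10 °C.

-0.10 °C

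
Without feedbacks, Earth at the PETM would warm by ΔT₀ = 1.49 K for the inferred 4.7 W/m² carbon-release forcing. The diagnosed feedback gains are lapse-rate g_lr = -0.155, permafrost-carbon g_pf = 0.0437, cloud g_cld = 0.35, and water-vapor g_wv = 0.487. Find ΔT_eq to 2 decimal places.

Total gain g = -0.155 + 0.0437 + 0.35 + 0.487 = 0.7257.
Amplification A = 1/(1 − 0.7257) = 3.646.
ΔT = 1.49 × 3.646 = 5.43 K.

5.43 K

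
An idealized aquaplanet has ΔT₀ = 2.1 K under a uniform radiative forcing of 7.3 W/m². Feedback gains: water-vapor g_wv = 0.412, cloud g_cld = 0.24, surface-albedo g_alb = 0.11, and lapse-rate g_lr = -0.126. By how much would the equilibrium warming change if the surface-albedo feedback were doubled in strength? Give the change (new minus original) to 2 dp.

2.50 K

Original: g = 0.636, ΔT = 2.1/(1−0.636) = 5.7692 K.
With doubled surface-albedo: g' = 0.746, ΔT' = 2.1/(1−0.746) = 8.2677 K.
Change = 8.2677 − 5.7692 = 2.50 K.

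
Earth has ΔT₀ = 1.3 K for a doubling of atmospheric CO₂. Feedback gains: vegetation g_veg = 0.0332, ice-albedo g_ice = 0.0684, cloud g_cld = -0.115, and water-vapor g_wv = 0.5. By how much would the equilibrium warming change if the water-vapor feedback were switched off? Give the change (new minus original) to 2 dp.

Original: g = 0.4866, ΔT = 1.3/(1−0.4866) = 2.5321 K.
Without water-vapor: g' = -0.0134, ΔT' = 1.3/(1+0.0134) = 1.2828 K.
Change = 1.2828 − 2.5321 = -1.25 K.

-1.25 K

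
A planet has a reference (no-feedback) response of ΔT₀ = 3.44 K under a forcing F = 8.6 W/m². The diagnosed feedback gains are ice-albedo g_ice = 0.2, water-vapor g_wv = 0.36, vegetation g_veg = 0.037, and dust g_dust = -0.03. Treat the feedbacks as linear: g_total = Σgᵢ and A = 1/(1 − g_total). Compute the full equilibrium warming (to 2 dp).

7.94 K

Total gain g = 0.2 + 0.36 + 0.037 − 0.03 = 0.567.
Amplification A = 1/(1 − 0.567) = 2.309.
ΔT = 3.44 × 2.309 = 7.94 K.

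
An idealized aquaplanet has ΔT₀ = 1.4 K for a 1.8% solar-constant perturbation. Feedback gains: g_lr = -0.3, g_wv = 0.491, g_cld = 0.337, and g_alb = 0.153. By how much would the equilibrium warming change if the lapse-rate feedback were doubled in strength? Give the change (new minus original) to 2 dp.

Original: g = 0.681, ΔT = 1.4/(1−0.681) = 4.3887 K.
With doubled lapse-rate: g' = 0.381, ΔT' = 1.4/(1−0.381) = 2.2617 K.
Change = 2.2617 − 4.3887 = -2.13 K.

-2.13 K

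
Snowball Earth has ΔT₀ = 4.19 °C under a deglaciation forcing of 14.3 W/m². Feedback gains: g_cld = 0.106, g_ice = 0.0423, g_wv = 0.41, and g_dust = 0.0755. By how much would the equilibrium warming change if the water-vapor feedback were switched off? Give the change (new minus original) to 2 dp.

Original: g = 0.6338, ΔT = 4.19/(1−0.6338) = 11.4418 °C.
Without water-vapor: g' = 0.2238, ΔT' = 4.19/(1−0.2238) = 5.3981 °C.
Change = 5.3981 − 11.4418 = -6.04 °C.

-6.04 °C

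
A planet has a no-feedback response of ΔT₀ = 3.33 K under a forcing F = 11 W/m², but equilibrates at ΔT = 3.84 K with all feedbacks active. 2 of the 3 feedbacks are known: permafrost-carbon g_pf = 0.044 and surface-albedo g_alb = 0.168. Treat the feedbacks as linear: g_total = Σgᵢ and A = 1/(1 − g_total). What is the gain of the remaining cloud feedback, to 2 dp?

Amplification A = ΔT/ΔT₀ = 3.84/3.33 = 1.153.
Total gain g = 1 − 1/A = 1 − 1/1.153 = 0.1327.
Known gains sum to 0.044 + 0.168 = 0.212.
g_cld = 0.1327 − 0.212 = -0.08.

-0.08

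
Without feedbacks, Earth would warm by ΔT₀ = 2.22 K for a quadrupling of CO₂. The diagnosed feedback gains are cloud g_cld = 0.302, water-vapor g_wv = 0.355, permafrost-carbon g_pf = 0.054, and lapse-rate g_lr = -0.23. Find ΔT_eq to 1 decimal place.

Total gain g = 0.302 + 0.355 + 0.054 − 0.23 = 0.481.
Amplification A = 1/(1 − 0.481) = 1.927.
ΔT = 2.22 × 1.927 = 4.3 K.

4.3 K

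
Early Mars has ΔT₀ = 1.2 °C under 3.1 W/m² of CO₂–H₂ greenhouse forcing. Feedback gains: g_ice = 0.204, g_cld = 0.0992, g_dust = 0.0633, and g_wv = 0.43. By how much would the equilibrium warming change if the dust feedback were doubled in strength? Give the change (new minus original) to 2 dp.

2.66 °C

Original: g = 0.7965, ΔT = 1.2/(1−0.7965) = 5.8968 °C.
With doubled dust: g' = 0.8598, ΔT' = 1.2/(1−0.8598) = 8.5592 °C.
Change = 8.5592 − 5.8968 = 2.66 °C.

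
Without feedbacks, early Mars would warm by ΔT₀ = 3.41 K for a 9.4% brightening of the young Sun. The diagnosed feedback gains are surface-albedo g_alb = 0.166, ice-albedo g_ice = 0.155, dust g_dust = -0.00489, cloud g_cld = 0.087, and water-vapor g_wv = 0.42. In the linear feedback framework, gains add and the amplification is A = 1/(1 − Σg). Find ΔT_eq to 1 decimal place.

Total gain g = 0.166 + 0.155 − 0.00489 + 0.087 + 0.42 = 0.82311.
Amplification A = 1/(1 − 0.82311) = 5.653.
ΔT = 3.41 × 5.653 = 19.3 K.

19.3 K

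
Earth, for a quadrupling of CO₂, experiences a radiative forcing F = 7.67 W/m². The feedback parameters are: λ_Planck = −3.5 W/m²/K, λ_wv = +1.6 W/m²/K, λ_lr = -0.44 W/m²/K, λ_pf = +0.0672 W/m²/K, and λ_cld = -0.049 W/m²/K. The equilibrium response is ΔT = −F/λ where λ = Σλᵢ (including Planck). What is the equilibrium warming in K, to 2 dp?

3.30 K

Net feedback parameter λ = (−3.5) + (+1.6) + (-0.44) + (+0.0672) + (-0.049) = -2.3218 W/m²/K.
ΔT = −F/λ = −7.67/(-2.3218) = 3.30 K.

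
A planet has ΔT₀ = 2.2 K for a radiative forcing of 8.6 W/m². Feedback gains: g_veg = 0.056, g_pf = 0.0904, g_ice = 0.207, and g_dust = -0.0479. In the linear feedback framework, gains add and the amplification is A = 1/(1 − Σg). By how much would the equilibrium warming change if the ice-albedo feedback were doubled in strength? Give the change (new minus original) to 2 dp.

Original: g = 0.3055, ΔT = 2.2/(1−0.3055) = 3.1677 K.
With doubled ice-albedo: g' = 0.5125, ΔT' = 2.2/(1−0.5125) = 4.5128 K.
Change = 4.5128 − 3.1677 = 1.35 K.

1.35 K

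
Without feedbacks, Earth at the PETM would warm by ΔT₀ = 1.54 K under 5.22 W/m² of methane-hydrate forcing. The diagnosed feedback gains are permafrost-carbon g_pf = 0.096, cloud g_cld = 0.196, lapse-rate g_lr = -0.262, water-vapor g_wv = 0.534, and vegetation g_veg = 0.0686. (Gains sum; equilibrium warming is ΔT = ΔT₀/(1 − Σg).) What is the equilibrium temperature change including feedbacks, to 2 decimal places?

Total gain g = 0.096 + 0.196 − 0.262 + 0.534 + 0.0686 = 0.6326.
Amplification A = 1/(1 − 0.6326) = 2.722.
ΔT = 1.54 × 2.722 = 4.19 K.

4.19 K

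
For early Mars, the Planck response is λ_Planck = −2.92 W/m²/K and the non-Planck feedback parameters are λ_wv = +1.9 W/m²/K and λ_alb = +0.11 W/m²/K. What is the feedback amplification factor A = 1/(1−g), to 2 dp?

Convert to gains: g_wv = 1.9/2.92 = 0.6507; g_alb = 0.11/2.92 = 0.03767.
Total gain g = 0.68837.
A = 1/(1 − 0.68837) = 3.21.

3.21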